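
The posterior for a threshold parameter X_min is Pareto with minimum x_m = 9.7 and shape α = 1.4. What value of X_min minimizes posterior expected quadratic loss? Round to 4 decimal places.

33.9500

The Pareto density is strictly decreasing on [x_m, ∞), so the mode is x_m = 9.7000.
Mean = α·x_m/(α−1) = 1.4·9.7/0.4 = 33.9500.
Quadratic loss ⇒ the optimal estimator is the posterior mean.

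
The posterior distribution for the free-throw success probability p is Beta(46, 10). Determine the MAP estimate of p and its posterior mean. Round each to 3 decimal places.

Mode = (46−1)/(46+10−2) = 45/54 = 0.833.
Mean = 46/(46+10) = 46/56 = 0.821.
The posterior is left-skewed, so the mode exceeds the mean.

p_MAP = 0.833, E[p|data] = 0.821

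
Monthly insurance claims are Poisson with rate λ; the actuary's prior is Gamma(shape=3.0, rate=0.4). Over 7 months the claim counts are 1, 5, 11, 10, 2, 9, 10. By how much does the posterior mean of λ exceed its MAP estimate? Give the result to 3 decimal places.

Σ counts = 48. Posterior: Gamma(shape = 3.0+48 = 51.0, rate = 0.4+7 = 7.4).
Mode = (α−1)/β = 50.0/7.4 = 6.757.
Mean = α/β = 51.0/7.4 = 6.892.
Difference = 6.892 − 6.757 = 0.135.

0.135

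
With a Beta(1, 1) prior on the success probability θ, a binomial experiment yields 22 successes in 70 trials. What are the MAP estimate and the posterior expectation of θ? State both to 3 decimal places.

Posterior: Beta(1+22, 1+48) = Beta(23, 49).
Mode = (23−1)/(23+49−2) = 22/70 = 0.314.
With a flat prior the MAP equals the MLE, 22/70.
Mean = 23/(23+49) = 23/72 = 0.319.

θ_MAP = 0.314, E[θ|data] = 0.319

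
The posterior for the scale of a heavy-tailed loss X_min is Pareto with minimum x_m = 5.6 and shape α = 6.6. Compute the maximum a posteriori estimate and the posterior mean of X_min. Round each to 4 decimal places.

X_min_MAP = 5.6000, E[X_min|data] = 6.6000

The Pareto density is strictly decreasing on [x_m, ∞), so the mode is x_m = 5.6000.
Mean = α·x_m/(α−1) = 6.6·5.6/5.6 = 6.6000.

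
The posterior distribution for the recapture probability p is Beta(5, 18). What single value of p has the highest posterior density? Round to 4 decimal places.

Mode = (5−1)/(5+18−2) = 4/21 = 0.1905.
Mean = 5/(5+18) = 5/23 = 0.2174.
This is the posterior mode — the MAP estimate.

0.1905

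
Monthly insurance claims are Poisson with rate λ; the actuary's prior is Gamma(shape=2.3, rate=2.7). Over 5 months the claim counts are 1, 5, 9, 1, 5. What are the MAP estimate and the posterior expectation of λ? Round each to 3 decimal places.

Σ counts = 21. Posterior: Gamma(shape = 2.3+21 = 23.3, rate = 2.7+5 = 7.7).
Mode = (α−1)/β = 22.3/7.7 = 2.896.
Mean = α/β = 23.3/7.7 = 3.026.
The posterior is right-skewed, so the mean exceeds the mode.

MAP = 2.896; posterior mean = 3.026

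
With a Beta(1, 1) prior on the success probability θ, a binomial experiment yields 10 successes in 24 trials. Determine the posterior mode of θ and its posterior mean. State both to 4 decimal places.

Posterior: Beta(1+10, 1+14) = Beta(11, 15).
Mode = (11−1)/(11+15−2) = 10/24 = 0.4167.
Mean = 11/(11+15) = 11/26 = 0.4231.

MAP = 0.4167; posterior mean = 0.4231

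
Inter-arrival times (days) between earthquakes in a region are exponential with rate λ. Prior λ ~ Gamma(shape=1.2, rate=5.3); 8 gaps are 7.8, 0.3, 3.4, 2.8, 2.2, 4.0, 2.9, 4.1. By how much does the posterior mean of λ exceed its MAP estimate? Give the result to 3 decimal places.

Σ times = 27.5. Posterior: Gamma(shape = 1.2+8 = 9.2, rate = 5.3+27.5 = 32.8).
Mode = (α−1)/β = 8.2/32.8 = 0.250.
Mean = α/β = 9.2/32.8 = 0.280.
Difference = 0.280 − 0.250 = 0.030.

0.030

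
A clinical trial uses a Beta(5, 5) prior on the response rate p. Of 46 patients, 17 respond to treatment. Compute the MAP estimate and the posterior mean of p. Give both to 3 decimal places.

p_MAP = 0.389, E[p|data] = 0.393

Posterior: Beta(5+17, 5+29) = Beta(22, 34).
Mode = (22−1)/(22+34−2) = 21/54 = 0.389.
Mean = 22/(22+34) = 22/56 = 0.393.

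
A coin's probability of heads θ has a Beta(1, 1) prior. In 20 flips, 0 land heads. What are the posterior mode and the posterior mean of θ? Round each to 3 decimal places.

θ_MAP = 0.000, E[θ|data] = 0.045

Posterior: Beta(1+0, 1+20) = Beta(1, 21).
Since α = 1 ≤ 1 and β > 1, the Beta density is monotone decreasing on [0,1]; the mode is at 0.
Mean = 1/(1+21) = 0.045.
Right-skewed posterior ⇒ mode < mean.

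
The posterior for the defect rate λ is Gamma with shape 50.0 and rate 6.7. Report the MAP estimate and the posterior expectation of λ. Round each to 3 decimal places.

Mode = (α−1)/β = 49.0/6.7 = 7.313.
Mean = α/β = 50.0/6.7 = 7.463.
Mean > mode: the posterior has a right tail.

MAP: 7.313. Posterior mean: 7.463.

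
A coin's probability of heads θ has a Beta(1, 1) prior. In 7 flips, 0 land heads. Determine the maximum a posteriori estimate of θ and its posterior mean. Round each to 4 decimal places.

MAP = 0.0000, posterior mean = 0.1111

Posterior: Beta(1+0, 1+7) = Beta(1, 8).
Since α = 1 ≤ 1 and β > 1, the Beta density is monotone decreasing on [0,1]; the mode is at 0.
Mean = 1/(1+8) = 0.1111.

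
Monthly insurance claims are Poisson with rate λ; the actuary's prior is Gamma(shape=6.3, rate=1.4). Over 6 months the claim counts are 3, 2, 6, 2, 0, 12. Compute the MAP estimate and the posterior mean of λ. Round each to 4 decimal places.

Σ counts = 25. Posterior: Gamma(shape = 6.3+25 = 31.3, rate = 1.4+6 = 7.4).
Mode = (α−1)/β = 30.3/7.4 = 4.0946.
Mean = α/β = 31.3/7.4 = 4.2297.

MAP estimate = 4.0946, posterior mean = 4.2297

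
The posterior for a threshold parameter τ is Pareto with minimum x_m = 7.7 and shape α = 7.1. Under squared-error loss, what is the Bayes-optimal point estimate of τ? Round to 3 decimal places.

The Pareto density is strictly decreasing on [x_m, ∞), so the mode is x_m = 7.700.
Mean = α·x_m/(α−1) = 7.1·7.7/6.1 = 8.962.
Squared-error loss ⇒ the optimal estimator is the posterior mean.

8.962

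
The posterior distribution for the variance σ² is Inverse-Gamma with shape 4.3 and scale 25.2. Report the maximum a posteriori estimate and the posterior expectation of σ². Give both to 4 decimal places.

MAP = 4.7547, posterior mean = 7.6364

Mode = β/(α+1) = 25.2/5.3 = 4.7547.
Mean = β/(α−1) = 25.2/3.3 = 7.6364.
The posterior is right-skewed, so the mean exceeds the mode.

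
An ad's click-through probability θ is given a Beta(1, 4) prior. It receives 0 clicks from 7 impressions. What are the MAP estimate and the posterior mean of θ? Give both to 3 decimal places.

MAP = 0.000, posterior mean = 0.083

Posterior: Beta(1+0, 4+7) = Beta(1, 11).
Since α = 1 ≤ 1 and β > 1, the Beta density is monotone decreasing on [0,1]; the mode is at 0.
Mean = 1/(1+11) = 0.083.
The posterior is right-skewed, so the mean exceeds the mode.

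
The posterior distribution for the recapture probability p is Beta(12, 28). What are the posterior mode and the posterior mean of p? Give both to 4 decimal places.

Mode = (12−1)/(12+28−2) = 11/38 = 0.2895.
Mean = 12/(12+28) = 12/40 = 0.3000.

MAP = 0.2895; posterior mean = 0.3000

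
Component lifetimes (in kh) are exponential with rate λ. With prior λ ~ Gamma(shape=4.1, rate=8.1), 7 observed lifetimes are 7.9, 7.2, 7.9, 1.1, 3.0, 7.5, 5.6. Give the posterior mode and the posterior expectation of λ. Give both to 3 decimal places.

MAP: 0.209. Posterior mean: 0.230.

Σ times = 40.2. Posterior: Gamma(shape = 4.1+7 = 11.1, rate = 8.1+40.2 = 48.3).
Mode = (α−1)/β = 10.1/48.3 = 0.209.
Mean = α/β = 11.1/48.3 = 0.230.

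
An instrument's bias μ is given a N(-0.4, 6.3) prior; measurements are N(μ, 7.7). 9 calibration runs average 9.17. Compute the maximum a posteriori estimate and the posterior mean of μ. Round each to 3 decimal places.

μ_MAP = 8.026, E[μ|data] = 8.026

Posterior for μ is Normal. Precision-weighted mean: (1/6.3·-0.4 + 9/7.7·9.17) / (1/6.3 + 9/7.7) = 8.026.
A Normal posterior is symmetric, so mode = mean.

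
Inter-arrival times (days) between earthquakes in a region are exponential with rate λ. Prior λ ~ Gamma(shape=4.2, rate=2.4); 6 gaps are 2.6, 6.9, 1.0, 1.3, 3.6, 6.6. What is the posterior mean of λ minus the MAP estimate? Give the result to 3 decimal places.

Σ times = 22.0. Posterior: Gamma(shape = 4.2+6 = 10.2, rate = 2.4+22.0 = 24.4).
Mode = (α−1)/β = 9.2/24.4 = 0.377.
Mean = α/β = 10.2/24.4 = 0.418.
Difference = 0.418 − 0.377 = 0.041.
Right-skewed posterior ⇒ mode < mean.

0.041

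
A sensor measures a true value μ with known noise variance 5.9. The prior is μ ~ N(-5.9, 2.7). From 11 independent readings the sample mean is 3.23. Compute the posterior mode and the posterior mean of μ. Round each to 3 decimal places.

Posterior for μ is Normal. Precision-weighted mean: (1/2.7·-5.9 + 11/5.9·3.23) / (1/2.7 + 11/5.9) = 1.717.
A Normal posterior is symmetric, so mode = mean.

MAP: 1.717. Posterior mean: 1.717.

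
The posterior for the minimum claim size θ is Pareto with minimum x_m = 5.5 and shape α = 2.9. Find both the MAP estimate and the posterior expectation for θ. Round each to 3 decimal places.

The Pareto density is strictly decreasing on [x_m, ∞), so the mode is x_m = 5.500.
Mean = α·x_m/(α−1) = 2.9·5.5/1.9 = 8.395.

MAP: 5.500. Posterior mean: 8.395.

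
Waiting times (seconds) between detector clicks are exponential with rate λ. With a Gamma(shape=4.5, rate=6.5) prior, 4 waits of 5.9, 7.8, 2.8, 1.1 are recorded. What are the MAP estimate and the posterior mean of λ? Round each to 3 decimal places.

MAP = 0.311, posterior mean = 0.353

Σ times = 17.6. Posterior: Gamma(shape = 4.5+4 = 8.5, rate = 6.5+17.6 = 24.1).
Mode = (α−1)/β = 7.5/24.1 = 0.311.
Mean = α/β = 8.5/24.1 = 0.353.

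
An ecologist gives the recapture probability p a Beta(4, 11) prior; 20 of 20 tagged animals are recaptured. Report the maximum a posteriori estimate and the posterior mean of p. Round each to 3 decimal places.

maximum a posteriori estimate = 0.697, posterior mean = 0.686

Posterior: Beta(4+20, 11+0) = Beta(24, 11).
Mode = (24−1)/(24+11−2) = 23/33 = 0.697.
Mean = 24/(24+11) = 24/35 = 0.686.
The posterior is left-skewed, so the mode exceeds the mean.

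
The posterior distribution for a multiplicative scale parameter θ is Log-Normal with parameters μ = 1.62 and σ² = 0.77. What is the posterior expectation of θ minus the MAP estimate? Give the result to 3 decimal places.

5.086

Mode = exp(μ − σ²) = exp(0.85) = 2.340.
Mean = exp(μ + σ²/2) = exp(2.005) = 7.426.
Difference = 7.426 − 2.340 = 5.086.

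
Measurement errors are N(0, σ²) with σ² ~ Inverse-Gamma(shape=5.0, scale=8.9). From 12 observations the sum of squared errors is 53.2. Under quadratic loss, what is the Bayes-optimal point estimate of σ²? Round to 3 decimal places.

3.550

Posterior: Inverse-Gamma(shape = 5.0+12/2 = 11.0, scale = 8.9+53.2/2 = 35.5).
Mode = β/(α+1) = 35.5/12.0 = 2.958.
Mean = β/(α−1) = 35.5/10.0 = 3.550.
Quadratic loss ⇒ the optimal estimator is the posterior mean.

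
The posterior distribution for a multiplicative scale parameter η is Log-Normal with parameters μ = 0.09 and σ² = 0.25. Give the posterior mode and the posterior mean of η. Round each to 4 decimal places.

MAP: 0.8521. Posterior mean: 1.2399.

Mode = exp(μ − σ²) = exp(-0.16) = 0.8521.
Mean = exp(μ + σ²/2) = exp(0.215) = 1.2399.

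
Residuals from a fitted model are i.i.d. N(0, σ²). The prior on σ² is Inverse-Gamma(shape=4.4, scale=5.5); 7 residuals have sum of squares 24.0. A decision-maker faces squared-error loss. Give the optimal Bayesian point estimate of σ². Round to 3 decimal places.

2.536

Posterior: Inverse-Gamma(shape = 4.4+7/2 = 7.9, scale = 5.5+24.0/2 = 17.5).
Mode = β/(α+1) = 17.5/8.9 = 1.966.
Mean = β/(α−1) = 17.5/6.9 = 2.536.
Squared-error loss ⇒ the optimal estimator is the posterior mean.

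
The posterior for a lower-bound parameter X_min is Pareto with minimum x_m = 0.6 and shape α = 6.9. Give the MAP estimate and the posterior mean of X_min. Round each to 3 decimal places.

The Pareto density is strictly decreasing on [x_m, ∞), so the mode is x_m = 0.600.
Mean = α·x_m/(α−1) = 6.9·0.6/5.9 = 0.702.
Right-skewed posterior ⇒ mode < mean.

MAP: 0.600. Posterior mean: 0.702.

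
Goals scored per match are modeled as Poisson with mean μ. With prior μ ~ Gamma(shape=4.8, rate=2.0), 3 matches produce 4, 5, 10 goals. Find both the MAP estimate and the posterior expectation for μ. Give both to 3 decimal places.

Σ counts = 19. Posterior: Gamma(shape = 4.8+19 = 23.8, rate = 2.0+3 = 5.0).
Mode = (α−1)/β = 22.8/5.0 = 4.560.
Mean = α/β = 23.8/5.0 = 4.760.

MAP = 4.560, posterior mean = 4.760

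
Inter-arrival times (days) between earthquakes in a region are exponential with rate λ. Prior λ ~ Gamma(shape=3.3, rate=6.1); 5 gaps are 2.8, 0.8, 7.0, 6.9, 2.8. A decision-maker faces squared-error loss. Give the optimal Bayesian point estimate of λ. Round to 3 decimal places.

Σ times = 20.3. Posterior: Gamma(shape = 3.3+5 = 8.3, rate = 6.1+20.3 = 26.4).
Mode = (α−1)/β = 7.3/26.4 = 0.277.
Mean = α/β = 8.3/26.4 = 0.314.
Squared-error loss ⇒ the optimal estimator is the posterior mean.

0.314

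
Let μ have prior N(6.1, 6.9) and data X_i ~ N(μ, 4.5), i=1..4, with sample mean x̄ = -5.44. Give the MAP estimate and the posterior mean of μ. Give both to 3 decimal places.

μ_MAP = -3.822, E[μ|data] = -3.822

Posterior for μ is Normal. Precision-weighted mean: (1/6.9·6.1 + 4/4.5·-5.44) / (1/6.9 + 4/4.5) = -3.822.
A Normal posterior is symmetric, so mode = mean.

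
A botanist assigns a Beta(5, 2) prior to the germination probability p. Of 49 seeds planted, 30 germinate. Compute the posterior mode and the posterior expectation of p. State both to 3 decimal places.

posterior mode = 0.630, posterior expectation = 0.625

Posterior: Beta(5+30, 2+19) = Beta(35, 21).
Mode = (35−1)/(35+21−2) = 34/54 = 0.630.
Mean = 35/(35+21) = 35/56 = 0.625.
Mode > mean: the posterior has a left tail.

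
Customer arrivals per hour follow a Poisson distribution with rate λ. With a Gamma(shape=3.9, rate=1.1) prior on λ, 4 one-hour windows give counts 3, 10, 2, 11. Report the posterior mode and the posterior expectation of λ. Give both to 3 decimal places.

MAP = 5.667, posterior mean = 5.863

Σ counts = 26. Posterior: Gamma(shape = 3.9+26 = 29.9, rate = 1.1+4 = 5.1).
Mode = (α−1)/β = 28.9/5.1 = 5.667.
Mean = α/β = 29.9/5.1 = 5.863.
The mean is pulled above the mode by the posterior's right skew.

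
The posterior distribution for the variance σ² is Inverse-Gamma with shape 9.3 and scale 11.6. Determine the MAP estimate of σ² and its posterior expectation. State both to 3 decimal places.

MAP = 1.126, posterior mean = 1.398

Mode = β/(α+1) = 11.6/10.3 = 1.126.
Mean = β/(α−1) = 11.6/8.3 = 1.398.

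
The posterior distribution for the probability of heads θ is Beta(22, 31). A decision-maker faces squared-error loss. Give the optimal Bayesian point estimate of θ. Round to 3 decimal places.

0.415

Mode = (22−1)/(22+31−2) = 21/51 = 0.412.
Mean = 22/(22+31) = 22/53 = 0.415.
Squared-error loss ⇒ the optimal estimator is the posterior mean.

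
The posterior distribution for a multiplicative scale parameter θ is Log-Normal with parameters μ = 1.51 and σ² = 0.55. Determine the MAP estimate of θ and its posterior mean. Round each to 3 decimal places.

MAP: 2.612. Posterior mean: 5.960.

Mode = exp(μ − σ²) = exp(0.96) = 2.612.
Mean = exp(μ + σ²/2) = exp(1.785) = 5.960.
The mean is pulled above the mode by the posterior's right skew.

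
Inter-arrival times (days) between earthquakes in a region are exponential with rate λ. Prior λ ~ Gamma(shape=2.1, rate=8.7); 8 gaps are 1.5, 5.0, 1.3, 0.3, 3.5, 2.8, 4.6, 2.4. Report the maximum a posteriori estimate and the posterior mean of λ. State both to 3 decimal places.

MAP = 0.302; posterior mean = 0.336

Σ times = 21.4. Posterior: Gamma(shape = 2.1+8 = 10.1, rate = 8.7+21.4 = 30.1).
Mode = (α−1)/β = 9.1/30.1 = 0.302.
Mean = α/β = 10.1/30.1 = 0.336.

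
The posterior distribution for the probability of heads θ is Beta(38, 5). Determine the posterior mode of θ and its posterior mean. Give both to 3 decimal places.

posterior mode = 0.902, posterior mean = 0.884

Mode = (38−1)/(38+5−2) = 37/41 = 0.902.
Mean = 38/(38+5) = 38/43 = 0.884.
The mean is pulled below the mode by the posterior's left skew.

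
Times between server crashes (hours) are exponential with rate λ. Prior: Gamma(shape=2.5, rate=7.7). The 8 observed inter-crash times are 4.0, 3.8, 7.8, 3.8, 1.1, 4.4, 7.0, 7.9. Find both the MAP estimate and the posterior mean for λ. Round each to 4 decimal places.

Σ times = 39.8. Posterior: Gamma(shape = 2.5+8 = 10.5, rate = 7.7+39.8 = 47.5).
Mode = (α−1)/β = 9.5/47.5 = 0.2000.
Mean = α/β = 10.5/47.5 = 0.2211.

MAP = 0.2000, posterior mean = 0.2211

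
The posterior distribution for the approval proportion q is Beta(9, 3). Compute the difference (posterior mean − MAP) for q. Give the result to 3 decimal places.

Mode = (9−1)/(9+3−2) = 8/10 = 0.800.
Mean = 9/(9+3) = 9/12 = 0.750.
Difference = 0.750 − 0.800 = -0.050.

-0.050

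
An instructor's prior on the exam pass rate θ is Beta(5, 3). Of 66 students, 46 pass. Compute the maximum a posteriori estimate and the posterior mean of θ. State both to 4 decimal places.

Posterior: Beta(5+46, 3+20) = Beta(51, 23).
Mode = (51−1)/(51+23−2) = 50/72 = 0.6944.
Mean = 51/(51+23) = 51/74 = 0.6892.
The posterior is left-skewed, so the mode exceeds the mean.

θ_MAP = 0.6944, E[θ|data] = 0.6892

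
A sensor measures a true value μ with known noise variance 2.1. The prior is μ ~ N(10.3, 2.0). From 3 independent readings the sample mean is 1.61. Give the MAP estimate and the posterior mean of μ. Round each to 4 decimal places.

MAP: 3.8630. Posterior mean: 3.8630.

Posterior for μ is Normal. Precision-weighted mean: (1/2.0·10.3 + 3/2.1·1.61) / (1/2.0 + 3/2.1) = 3.8630.
A Normal posterior is symmetric, so mode = mean.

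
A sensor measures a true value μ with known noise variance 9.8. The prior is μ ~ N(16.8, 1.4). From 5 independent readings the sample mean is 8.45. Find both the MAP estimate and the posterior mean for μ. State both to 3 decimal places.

MAP estimate = 13.321, posterior mean = 13.321

Posterior for μ is Normal. Precision-weighted mean: (1/1.4·16.8 + 5/9.8·8.45) / (1/1.4 + 5/9.8) = 13.321.
A Normal posterior is symmetric, so mode = mean.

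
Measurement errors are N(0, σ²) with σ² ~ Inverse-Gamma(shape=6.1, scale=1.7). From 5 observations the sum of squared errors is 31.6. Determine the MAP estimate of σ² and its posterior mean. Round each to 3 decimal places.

Posterior: Inverse-Gamma(shape = 6.1+5/2 = 8.6, scale = 1.7+31.6/2 = 17.5).
Mode = β/(α+1) = 17.5/9.6 = 1.823.
Mean = β/(α−1) = 17.5/7.6 = 2.303.

σ²_MAP = 1.823, E[σ²|data] = 2.303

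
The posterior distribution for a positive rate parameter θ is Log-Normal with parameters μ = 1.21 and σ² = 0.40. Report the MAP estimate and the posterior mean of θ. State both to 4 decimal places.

MAP: 2.2479. Posterior mean: 4.0960.

Mode = exp(μ − σ²) = exp(0.81) = 2.2479.
Mean = exp(μ + σ²/2) = exp(1.410) = 4.0960.
Mean > mode: the posterior has a right tail.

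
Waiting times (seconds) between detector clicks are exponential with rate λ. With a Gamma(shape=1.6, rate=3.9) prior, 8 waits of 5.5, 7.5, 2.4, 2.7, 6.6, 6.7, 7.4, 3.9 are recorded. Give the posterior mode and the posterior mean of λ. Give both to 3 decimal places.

λ_MAP = 0.185, E[λ|data] = 0.206

Σ times = 42.7. Posterior: Gamma(shape = 1.6+8 = 9.6, rate = 3.9+42.7 = 46.6).
Mode = (α−1)/β = 8.6/46.6 = 0.185.
Mean = α/β = 9.6/46.6 = 0.206.
Right-skewed posterior ⇒ mode < mean.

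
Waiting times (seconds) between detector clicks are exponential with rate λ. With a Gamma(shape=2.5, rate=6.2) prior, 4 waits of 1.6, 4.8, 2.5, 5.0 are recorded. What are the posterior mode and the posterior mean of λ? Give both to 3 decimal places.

Σ times = 13.9. Posterior: Gamma(shape = 2.5+4 = 6.5, rate = 6.2+13.9 = 20.1).
Mode = (α−1)/β = 5.5/20.1 = 0.274.
Mean = α/β = 6.5/20.1 = 0.323.
Right-skewed posterior ⇒ mode < mean.

MAP = 0.274, posterior mean = 0.323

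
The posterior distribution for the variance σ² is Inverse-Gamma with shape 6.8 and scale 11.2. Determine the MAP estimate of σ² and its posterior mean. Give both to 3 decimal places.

Mode = β/(α+1) = 11.2/7.8 = 1.436.
Mean = β/(α−1) = 11.2/5.8 = 1.931.

MAP = 1.436; posterior mean = 1.931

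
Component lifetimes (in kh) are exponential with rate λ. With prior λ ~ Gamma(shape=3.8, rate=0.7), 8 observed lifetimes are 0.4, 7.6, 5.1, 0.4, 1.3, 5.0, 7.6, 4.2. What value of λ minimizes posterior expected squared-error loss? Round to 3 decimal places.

Σ times = 31.6. Posterior: Gamma(shape = 3.8+8 = 11.8, rate = 0.7+31.6 = 32.3).
Mode = (α−1)/β = 10.8/32.3 = 0.334.
Mean = α/β = 11.8/32.3 = 0.365.
Squared-error loss ⇒ the optimal estimator is the posterior mean.

0.365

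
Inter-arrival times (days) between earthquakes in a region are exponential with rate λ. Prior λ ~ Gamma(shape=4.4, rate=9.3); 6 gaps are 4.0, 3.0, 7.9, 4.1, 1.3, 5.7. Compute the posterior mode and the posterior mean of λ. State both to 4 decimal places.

λ_MAP = 0.2663, E[λ|data] = 0.2946

Σ times = 26.0. Posterior: Gamma(shape = 4.4+6 = 10.4, rate = 9.3+26.0 = 35.3).
Mode = (α−1)/β = 9.4/35.3 = 0.2663.
Mean = α/β = 10.4/35.3 = 0.2946.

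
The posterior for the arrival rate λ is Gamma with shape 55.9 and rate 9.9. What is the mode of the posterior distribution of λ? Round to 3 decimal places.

5.545

Mode = (α−1)/β = 54.9/9.9 = 5.545.
Mean = α/β = 55.9/9.9 = 5.646.
This is the posterior mode — the MAP estimate.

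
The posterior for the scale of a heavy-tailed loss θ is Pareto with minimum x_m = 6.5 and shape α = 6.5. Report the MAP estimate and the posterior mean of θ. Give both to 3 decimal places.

MAP = 6.500, posterior mean = 7.682

The Pareto density is strictly decreasing on [x_m, ∞), so the mode is x_m = 6.500.
Mean = α·x_m/(α−1) = 6.5·6.5/5.5 = 7.682.
Right-skewed posterior ⇒ mode < mean.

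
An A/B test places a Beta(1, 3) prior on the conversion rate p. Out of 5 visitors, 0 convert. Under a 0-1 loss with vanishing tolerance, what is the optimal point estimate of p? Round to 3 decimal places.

Posterior: Beta(1+0, 3+5) = Beta(1, 8).
Since α = 1 ≤ 1 and β > 1, the Beta density is monotone decreasing on [0,1]; the mode is at 0.
Mean = 1/(1+8) = 0.111.
This is the posterior mode — the MAP estimate.

0.000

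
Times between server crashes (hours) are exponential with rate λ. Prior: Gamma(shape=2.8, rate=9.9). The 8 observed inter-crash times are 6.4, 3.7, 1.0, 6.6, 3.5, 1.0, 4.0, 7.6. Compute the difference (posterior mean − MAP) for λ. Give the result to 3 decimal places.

Σ times = 33.8. Posterior: Gamma(shape = 2.8+8 = 10.8, rate = 9.9+33.8 = 43.7).
Mode = (α−1)/β = 9.8/43.7 = 0.224.
Mean = α/β = 10.8/43.7 = 0.247.
Difference = 0.247 − 0.224 = 0.023.

0.023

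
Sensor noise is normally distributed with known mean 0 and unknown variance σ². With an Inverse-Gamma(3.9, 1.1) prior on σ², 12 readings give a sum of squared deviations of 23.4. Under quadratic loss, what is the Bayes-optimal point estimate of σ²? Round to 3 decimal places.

1.438

Posterior: Inverse-Gamma(shape = 3.9+12/2 = 9.9, scale = 1.1+23.4/2 = 12.8).
Mode = β/(α+1) = 12.8/10.9 = 1.174.
Mean = β/(α−1) = 12.8/8.9 = 1.438.
Quadratic loss ⇒ the optimal estimator is the posterior mean.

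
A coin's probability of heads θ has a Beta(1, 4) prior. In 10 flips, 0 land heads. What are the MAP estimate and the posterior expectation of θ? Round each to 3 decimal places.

θ_MAP = 0.000, E[θ|data] = 0.067

Posterior: Beta(1+0, 4+10) = Beta(1, 14).
Since α = 1 ≤ 1 and β > 1, the Beta density is monotone decreasing on [0,1]; the mode is at 0.
Mean = 1/(1+14) = 0.067.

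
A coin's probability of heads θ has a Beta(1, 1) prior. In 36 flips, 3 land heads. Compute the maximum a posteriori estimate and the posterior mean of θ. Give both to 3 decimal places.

θ_MAP = 0.083, E[θ|data] = 0.105

Posterior: Beta(1+3, 1+33) = Beta(4, 34).
Mode = (4−1)/(4+34−2) = 3/36 = 0.083.
With a flat prior the MAP equals the MLE, 3/36.
Mean = 4/(4+34) = 4/38 = 0.105.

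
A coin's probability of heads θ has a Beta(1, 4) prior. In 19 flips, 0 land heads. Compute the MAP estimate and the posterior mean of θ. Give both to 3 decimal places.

MAP = 0.000, posterior mean = 0.042

Posterior: Beta(1+0, 4+19) = Beta(1, 23).
Since α = 1 ≤ 1 and β > 1, the Beta density is monotone decreasing on [0,1]; the mode is at 0.
Mean = 1/(1+23) = 0.042.
The mean is pulled above the mode by the posterior's right skew.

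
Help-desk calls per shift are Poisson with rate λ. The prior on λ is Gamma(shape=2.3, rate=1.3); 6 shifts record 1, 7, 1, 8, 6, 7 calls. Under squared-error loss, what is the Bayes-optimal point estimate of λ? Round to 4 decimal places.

Σ counts = 30. Posterior: Gamma(shape = 2.3+30 = 32.3, rate = 1.3+6 = 7.3).
Mode = (α−1)/β = 31.3/7.3 = 4.2877.
Mean = α/β = 32.3/7.3 = 4.4247.
Squared-error loss ⇒ the optimal estimator is the posterior mean.

4.4247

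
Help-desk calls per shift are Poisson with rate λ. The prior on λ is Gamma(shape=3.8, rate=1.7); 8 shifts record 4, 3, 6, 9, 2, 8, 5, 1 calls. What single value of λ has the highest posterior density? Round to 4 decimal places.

4.2062

Σ counts = 38. Posterior: Gamma(shape = 3.8+38 = 41.8, rate = 1.7+8 = 9.7).
Mode = (α−1)/β = 40.8/9.7 = 4.2062.
Mean = α/β = 41.8/9.7 = 4.3093.
This is the posterior mode — the MAP estimate.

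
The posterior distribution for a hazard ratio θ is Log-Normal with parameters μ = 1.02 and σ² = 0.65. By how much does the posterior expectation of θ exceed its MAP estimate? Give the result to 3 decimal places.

Mode = exp(μ − σ²) = exp(0.37) = 1.448.
Mean = exp(μ + σ²/2) = exp(1.345) = 3.838.
Difference = 3.838 − 1.448 = 2.390.
The posterior is right-skewed, so the mean exceeds the mode.

2.390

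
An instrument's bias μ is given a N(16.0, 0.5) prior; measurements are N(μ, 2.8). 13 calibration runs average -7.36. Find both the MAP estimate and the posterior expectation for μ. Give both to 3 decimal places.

Posterior for μ is Normal. Precision-weighted mean: (1/0.5·16.0 + 13/2.8·-7.36) / (1/0.5 + 13/2.8) = -0.327.
A Normal posterior is symmetric, so mode = mean.

MAP = -0.327, posterior mean = -0.327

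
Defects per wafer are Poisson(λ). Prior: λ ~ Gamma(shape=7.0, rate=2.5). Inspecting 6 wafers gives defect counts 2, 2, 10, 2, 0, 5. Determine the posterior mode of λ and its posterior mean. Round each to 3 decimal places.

Σ counts = 21. Posterior: Gamma(shape = 7.0+21 = 28.0, rate = 2.5+6 = 8.5).
Mode = (α−1)/β = 27.0/8.5 = 3.176.
Mean = α/β = 28.0/8.5 = 3.294.

MAP = 3.176, posterior mean = 3.294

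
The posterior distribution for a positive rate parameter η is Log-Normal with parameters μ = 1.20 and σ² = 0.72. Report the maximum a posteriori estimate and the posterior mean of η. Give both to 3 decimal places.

Mode = exp(μ − σ²) = exp(0.48) = 1.616.
Mean = exp(μ + σ²/2) = exp(1.560) = 4.759.
The posterior is right-skewed, so the mean exceeds the mode.

MAP = 1.616, posterior mean = 4.759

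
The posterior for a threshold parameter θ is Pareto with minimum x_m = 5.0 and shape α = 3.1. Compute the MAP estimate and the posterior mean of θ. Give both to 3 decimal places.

The Pareto density is strictly decreasing on [x_m, ∞), so the mode is x_m = 5.000.
Mean = α·x_m/(α−1) = 3.1·5.0/2.1 = 7.381.

θ_MAP = 5.000, E[θ|data] = 7.381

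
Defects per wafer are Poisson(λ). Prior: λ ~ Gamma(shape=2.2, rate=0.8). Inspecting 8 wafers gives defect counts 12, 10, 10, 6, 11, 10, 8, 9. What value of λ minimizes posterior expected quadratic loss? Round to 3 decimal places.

8.886

Σ counts = 76. Posterior: Gamma(shape = 2.2+76 = 78.2, rate = 0.8+8 = 8.8).
Mode = (α−1)/β = 77.2/8.8 = 8.773.
Mean = α/β = 78.2/8.8 = 8.886.
Quadratic loss ⇒ the optimal estimator is the posterior mean.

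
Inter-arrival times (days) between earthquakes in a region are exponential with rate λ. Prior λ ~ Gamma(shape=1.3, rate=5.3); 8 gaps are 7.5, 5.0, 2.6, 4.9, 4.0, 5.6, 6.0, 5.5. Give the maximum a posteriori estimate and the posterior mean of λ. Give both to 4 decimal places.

Σ times = 41.1. Posterior: Gamma(shape = 1.3+8 = 9.3, rate = 5.3+41.1 = 46.4).
Mode = (α−1)/β = 8.3/46.4 = 0.1789.
Mean = α/β = 9.3/46.4 = 0.2004.

maximum a posteriori estimate = 0.1789, posterior mean = 0.2004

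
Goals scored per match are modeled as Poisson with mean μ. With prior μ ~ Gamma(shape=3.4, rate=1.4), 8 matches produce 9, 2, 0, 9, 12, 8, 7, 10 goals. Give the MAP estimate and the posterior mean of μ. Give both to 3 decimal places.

MAP estimate = 6.319, posterior mean = 6.426

Σ counts = 57. Posterior: Gamma(shape = 3.4+57 = 60.4, rate = 1.4+8 = 9.4).
Mode = (α−1)/β = 59.4/9.4 = 6.319.
Mean = α/β = 60.4/9.4 = 6.426.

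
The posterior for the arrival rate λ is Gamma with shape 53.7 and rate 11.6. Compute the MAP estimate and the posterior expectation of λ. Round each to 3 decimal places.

MAP estimate = 4.543, posterior expectation = 4.629

Mode = (α−1)/β = 52.7/11.6 = 4.543.
Mean = α/β = 53.7/11.6 = 4.629.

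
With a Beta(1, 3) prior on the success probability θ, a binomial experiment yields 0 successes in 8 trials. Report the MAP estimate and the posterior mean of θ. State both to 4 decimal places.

θ_MAP = 0.0000, E[θ|data] = 0.0833

Posterior: Beta(1+0, 3+8) = Beta(1, 11).
Since α = 1 ≤ 1 and β > 1, the Beta density is monotone decreasing on [0,1]; the mode is at 0.
Mean = 1/(1+11) = 0.0833.
Right-skewed posterior ⇒ mode < mean.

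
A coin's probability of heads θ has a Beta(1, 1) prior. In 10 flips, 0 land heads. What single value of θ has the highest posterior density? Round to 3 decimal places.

Posterior: Beta(1+0, 1+10) = Beta(1, 11).
Since α = 1 ≤ 1 and β > 1, the Beta density is monotone decreasing on [0,1]; the mode is at 0.
Mean = 1/(1+11) = 0.083.
This is the posterior mode — the MAP estimate.

0.000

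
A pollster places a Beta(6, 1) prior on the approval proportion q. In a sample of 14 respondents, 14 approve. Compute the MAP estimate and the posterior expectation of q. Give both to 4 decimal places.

Posterior: Beta(6+14, 1+0) = Beta(20, 1).
Since β = 1 ≤ 1 and α > 1, the Beta density is monotone increasing on [0,1]; the mode is at 1.
Mean = 20/(20+1) = 0.9524.
Mode > mean: the posterior has a left tail.

MAP estimate = 1.0000, posterior expectation = 0.9524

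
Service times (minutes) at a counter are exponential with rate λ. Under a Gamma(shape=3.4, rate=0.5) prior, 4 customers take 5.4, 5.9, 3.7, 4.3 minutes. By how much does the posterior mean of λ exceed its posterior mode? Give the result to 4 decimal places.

Σ times = 19.3. Posterior: Gamma(shape = 3.4+4 = 7.4, rate = 0.5+19.3 = 19.8).
Mode = (α−1)/β = 6.4/19.8 = 0.3232.
Mean = α/β = 7.4/19.8 = 0.3737.
Difference = 0.3737 − 0.3232 = 0.0505.

0.0505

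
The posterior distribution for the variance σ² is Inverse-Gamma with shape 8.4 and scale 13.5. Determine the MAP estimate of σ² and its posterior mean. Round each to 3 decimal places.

Mode = β/(α+1) = 13.5/9.4 = 1.436.
Mean = β/(α−1) = 13.5/7.4 = 1.824.

MAP estimate = 1.436, posterior mean = 1.824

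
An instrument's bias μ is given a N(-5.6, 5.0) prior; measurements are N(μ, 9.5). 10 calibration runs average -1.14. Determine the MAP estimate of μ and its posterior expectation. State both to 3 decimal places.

Posterior for μ is Normal. Precision-weighted mean: (1/5.0·-5.6 + 10/9.5·-1.14) / (1/5.0 + 10/9.5) = -1.852.
A Normal posterior is symmetric, so mode = mean.

μ_MAP = -1.852, E[μ|data] = -1.852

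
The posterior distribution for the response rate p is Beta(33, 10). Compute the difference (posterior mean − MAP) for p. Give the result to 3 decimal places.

-0.013

Mode = (33−1)/(33+10−2) = 32/41 = 0.780.
Mean = 33/(33+10) = 33/43 = 0.767.
Difference = 0.767 − 0.780 = -0.013.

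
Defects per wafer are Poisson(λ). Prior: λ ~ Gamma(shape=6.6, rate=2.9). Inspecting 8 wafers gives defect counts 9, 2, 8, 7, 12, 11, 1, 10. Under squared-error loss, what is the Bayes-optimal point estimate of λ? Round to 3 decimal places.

6.110

Σ counts = 60. Posterior: Gamma(shape = 6.6+60 = 66.6, rate = 2.9+8 = 10.9).
Mode = (α−1)/β = 65.6/10.9 = 6.018.
Mean = α/β = 66.6/10.9 = 6.110.
Squared-error loss ⇒ the optimal estimator is the posterior mean.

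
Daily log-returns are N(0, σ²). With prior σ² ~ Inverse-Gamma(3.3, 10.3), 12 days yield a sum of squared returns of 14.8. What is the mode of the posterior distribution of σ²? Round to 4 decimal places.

Posterior: Inverse-Gamma(shape = 3.3+12/2 = 9.3, scale = 10.3+14.8/2 = 17.7).
Mode = β/(α+1) = 17.7/10.3 = 1.7184.
Mean = β/(α−1) = 17.7/8.3 = 2.1325.
This is the posterior mode — the MAP estimate.

1.7184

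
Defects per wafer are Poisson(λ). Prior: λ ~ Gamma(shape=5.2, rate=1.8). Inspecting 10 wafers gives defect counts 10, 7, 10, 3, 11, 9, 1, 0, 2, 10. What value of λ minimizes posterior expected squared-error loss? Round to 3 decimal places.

5.780

Σ counts = 63. Posterior: Gamma(shape = 5.2+63 = 68.2, rate = 1.8+10 = 11.8).
Mode = (α−1)/β = 67.2/11.8 = 5.695.
Mean = α/β = 68.2/11.8 = 5.780.
Squared-error loss ⇒ the optimal estimator is the posterior mean.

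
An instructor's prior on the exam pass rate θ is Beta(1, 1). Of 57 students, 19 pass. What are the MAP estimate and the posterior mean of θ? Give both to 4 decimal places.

Posterior: Beta(1+19, 1+38) = Beta(20, 39).
Mode = (20−1)/(20+39−2) = 19/57 = 0.3333.
With a flat prior the MAP equals the MLE, 19/57.
Mean = 20/(20+39) = 20/59 = 0.3390.

MAP = 0.3333; posterior mean = 0.3390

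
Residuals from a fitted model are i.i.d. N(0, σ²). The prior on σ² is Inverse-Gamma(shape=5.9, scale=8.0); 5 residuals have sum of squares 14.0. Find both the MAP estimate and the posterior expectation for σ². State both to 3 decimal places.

Posterior: Inverse-Gamma(shape = 5.9+5/2 = 8.4, scale = 8.0+14.0/2 = 15.0).
Mode = β/(α+1) = 15.0/9.4 = 1.596.
Mean = β/(α−1) = 15.0/7.4 = 2.027.
The mean is pulled above the mode by the posterior's right skew.

MAP: 1.596. Posterior mean: 2.027.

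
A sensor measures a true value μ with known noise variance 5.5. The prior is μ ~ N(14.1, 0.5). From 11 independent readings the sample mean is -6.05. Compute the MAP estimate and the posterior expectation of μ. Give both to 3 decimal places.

Posterior for μ is Normal. Precision-weighted mean: (1/0.5·14.1 + 11/5.5·-6.05) / (1/0.5 + 11/5.5) = 4.025.
A Normal posterior is symmetric, so mode = mean.

MAP: 4.025. Posterior mean: 4.025.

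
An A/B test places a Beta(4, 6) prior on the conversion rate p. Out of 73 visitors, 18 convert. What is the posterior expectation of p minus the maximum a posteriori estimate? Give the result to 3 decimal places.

Posterior: Beta(4+18, 6+55) = Beta(22, 61).
Mode = (22−1)/(22+61−2) = 21/81 = 0.259.
Mean = 22/(22+61) = 22/83 = 0.265.
Difference = 0.265 − 0.259 = 0.006.

0.006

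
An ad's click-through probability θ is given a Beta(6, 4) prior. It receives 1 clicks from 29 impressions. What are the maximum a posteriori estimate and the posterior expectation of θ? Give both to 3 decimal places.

Posterior: Beta(6+1, 4+28) = Beta(7, 32).
Mode = (7−1)/(7+32−2) = 6/37 = 0.162.
Mean = 7/(7+32) = 7/39 = 0.179.

maximum a posteriori estimate = 0.162, posterior expectation = 0.179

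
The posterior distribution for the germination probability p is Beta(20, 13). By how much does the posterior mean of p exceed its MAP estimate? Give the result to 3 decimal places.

-0.007

Mode = (20−1)/(20+13−2) = 19/31 = 0.613.
Mean = 20/(20+13) = 20/33 = 0.606.
Difference = 0.606 − 0.613 = -0.007.
Mode > mean: the posterior has a left tail.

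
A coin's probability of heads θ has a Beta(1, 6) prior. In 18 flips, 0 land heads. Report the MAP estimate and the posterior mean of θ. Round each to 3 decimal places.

Posterior: Beta(1+0, 6+18) = Beta(1, 24).
Since α = 1 ≤ 1 and β > 1, the Beta density is monotone decreasing on [0,1]; the mode is at 0.
Mean = 1/(1+24) = 0.040.
Mean > mode: the posterior has a right tail.

MAP estimate = 0.000, posterior mean = 0.040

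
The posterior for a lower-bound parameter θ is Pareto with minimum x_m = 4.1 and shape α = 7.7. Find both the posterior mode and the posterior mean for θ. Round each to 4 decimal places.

The Pareto density is strictly decreasing on [x_m, ∞), so the mode is x_m = 4.1000.
Mean = α·x_m/(α−1) = 7.7·4.1/6.7 = 4.7119.

posterior mode = 4.1000, posterior mean = 4.7119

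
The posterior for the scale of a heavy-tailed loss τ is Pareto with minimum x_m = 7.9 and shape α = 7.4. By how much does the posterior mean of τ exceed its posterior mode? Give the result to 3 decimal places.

1.234

The Pareto density is strictly decreasing on [x_m, ∞), so the mode is x_m = 7.900.
Mean = α·x_m/(α−1) = 7.4·7.9/6.4 = 9.134.
Difference = 9.134 − 7.900 = 1.234.
Mean > mode: the posterior has a right tail.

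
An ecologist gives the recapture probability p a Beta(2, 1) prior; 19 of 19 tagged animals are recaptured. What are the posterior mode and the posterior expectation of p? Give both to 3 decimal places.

Posterior: Beta(2+19, 1+0) = Beta(21, 1).
Since β = 1 ≤ 1 and α > 1, the Beta density is monotone increasing on [0,1]; the mode is at 1.
Mean = 21/(21+1) = 0.955.

MAP = 1.000, posterior mean = 0.955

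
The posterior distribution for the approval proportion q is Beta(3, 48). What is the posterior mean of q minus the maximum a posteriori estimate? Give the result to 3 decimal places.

0.018

Mode = (3−1)/(3+48−2) = 2/49 = 0.041.
Mean = 3/(3+48) = 3/51 = 0.059.
Difference = 0.059 − 0.041 = 0.018.
The posterior is right-skewed, so the mean exceeds the mode.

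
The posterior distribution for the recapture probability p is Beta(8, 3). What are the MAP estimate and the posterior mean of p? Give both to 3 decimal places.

MAP: 0.778. Posterior mean: 0.727.

Mode = (8−1)/(8+3−2) = 7/9 = 0.778.
Mean = 8/(8+3) = 8/11 = 0.727.
Mode > mean: the posterior has a left tail.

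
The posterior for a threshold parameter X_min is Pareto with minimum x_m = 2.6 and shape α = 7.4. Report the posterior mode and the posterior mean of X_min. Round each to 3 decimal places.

X_min_MAP = 2.600, E[X_min|data] = 3.006

The Pareto density is strictly decreasing on [x_m, ∞), so the mode is x_m = 2.600.
Mean = α·x_m/(α−1) = 7.4·2.6/6.4 = 3.006.
The posterior is right-skewed, so the mean exceeds the mode.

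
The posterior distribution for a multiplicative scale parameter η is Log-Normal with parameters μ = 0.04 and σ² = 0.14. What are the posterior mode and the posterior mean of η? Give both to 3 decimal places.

η_MAP = 0.905, E[η|data] = 1.116

Mode = exp(μ − σ²) = exp(-0.10) = 0.905.
Mean = exp(μ + σ²/2) = exp(0.110) = 1.116.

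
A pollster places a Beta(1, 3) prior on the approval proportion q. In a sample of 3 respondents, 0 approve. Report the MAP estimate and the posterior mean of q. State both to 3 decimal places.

MAP: 0.000. Posterior mean: 0.143.

Posterior: Beta(1+0, 3+3) = Beta(1, 6).
Since α = 1 ≤ 1 and β > 1, the Beta density is monotone decreasing on [0,1]; the mode is at 0.
Mean = 1/(1+6) = 0.143.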